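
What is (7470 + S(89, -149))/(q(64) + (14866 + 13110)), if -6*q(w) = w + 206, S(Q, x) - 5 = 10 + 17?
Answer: 242/901 ≈ 0.26859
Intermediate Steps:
S(Q, x) = 32 (S(Q, x) = 5 + (10 + 17) = 5 + 27 = 32)
q(w) = -103/3 - w/6 (q(w) = -(w + 206)/6 = -(206 + w)/6 = -103/3 - w/6)
(7470 + S(89, -149))/(q(64) + (14866 + 13110)) = (7470 + 32)/((-103/3 - ⅙*64) + (14866 + 13110)) = 7502/((-103/3 - 32/3) + 27976) = 7502/(-45 + 27976) = 7502/27931 = 7502*(1/27931) = 242/901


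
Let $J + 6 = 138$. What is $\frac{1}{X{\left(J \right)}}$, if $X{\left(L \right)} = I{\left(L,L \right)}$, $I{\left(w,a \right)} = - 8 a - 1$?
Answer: $- \frac{1}{1057} \approx -0.00094607$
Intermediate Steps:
$I{\left(w,a \right)} = -1 - 8 a$
$J = 132$ ($J = -6 + 138 = 132$)
$X{\left(L \right)} = -1 - 8 L$
$\frac{1}{X{\left(J \right)}} = \frac{1}{-1 - 1056} = \frac{1}{-1057} = - \frac{1}{1057}$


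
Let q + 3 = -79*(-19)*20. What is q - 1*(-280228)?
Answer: 310245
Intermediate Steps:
q = 30017 (q = -3 - 79*(-19)*20 = -3 + 1501*20 = -3 + 30020 = 30017)
q - 1*(-280228) = 30017 - 1*(-280228) = 30017 + 280228 = 310245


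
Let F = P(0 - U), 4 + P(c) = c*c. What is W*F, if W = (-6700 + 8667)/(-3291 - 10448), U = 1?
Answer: 5901/13739 ≈ 0.42951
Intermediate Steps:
P(c) = -4 + c**2 (P(c) = -4 + c*c = -4 + c**2)
W = -1967/13739 (W = 1967/(-13739) = 1967*(-1/13739) = -1967/13739 ≈ -0.14317)
F = -3 (F = -4 + (0 - 1*1)**2 = -4 + (0 - 1)**2 = -4 + (-1)**2 = -4 + 1 = -3)
W*F = -1967/13739*(-3) = 5901/13739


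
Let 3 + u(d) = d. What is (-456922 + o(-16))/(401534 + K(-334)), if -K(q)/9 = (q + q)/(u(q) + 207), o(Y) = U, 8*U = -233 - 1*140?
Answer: -237623685/208773632 ≈ -1.1382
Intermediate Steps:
U = -373/8 (U = (-233 - 1*140)/8 = (-233 - 140)/8 = (⅛)*(-373) = -373/8 ≈ -46.625)
u(d) = -3 + d
o(Y) = -373/8
K(q) = -18*q/(204 + q) (K(q) = -9*(q + q)/((-3 + q) + 207) = -9*2*q/(204 + q) = -18*q/(204 + q))
(-456922 + o(-16))/(401534 + K(-334)) = (-456922 - 373/8)/(401534 - 18*(-334)/(204 - 334)) = -3655749/(8*(401534 - 18*(-334)/(-130))) = -3655749/(8*(401534 - 18*(-334)*(-1/130))) = -3655749/(8*(401534 - 3006/65)) = -3655749/(8*26096704/65) = -3655749/8*65/26096704 = -237623685/208773632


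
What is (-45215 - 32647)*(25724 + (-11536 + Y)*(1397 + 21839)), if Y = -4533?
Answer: 29070054888720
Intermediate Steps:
(-45215 - 32647)*(25724 + (-11536 + Y)*(1397 + 21839)) = (-45215 - 32647)*(25724 + (-11536 - 4533)*(1397 + 21839)) = -77862*(25724 - 16069*23236) = -77862*(25724 - 373379284) = -77862*(-373353560) = 29070054888720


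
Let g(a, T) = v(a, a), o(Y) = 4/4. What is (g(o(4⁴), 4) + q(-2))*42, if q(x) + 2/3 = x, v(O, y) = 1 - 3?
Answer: -196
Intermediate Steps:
v(O, y) = -2
q(x) = -⅔ + x
o(Y) = 1 (o(Y) = 4*(¼) = 1)
g(a, T) = -2
(g(o(4⁴), 4) + q(-2))*42 = (-2 + (-⅔ - 2))*42 = (-2 - 8/3)*42 = -14/3*42 = -196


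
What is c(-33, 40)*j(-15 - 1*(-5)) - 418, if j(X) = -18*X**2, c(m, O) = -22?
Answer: 39182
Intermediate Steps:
c(-33, 40)*j(-15 - 1*(-5)) - 418 = -(-396)*(-15 - 1*(-5))**2 - 418 = -(-396)*(-15 + 5)**2 - 418 = -(-396)*(-10)**2 - 418 = -(-396)*100 - 418 = -22*(-1800) - 418 = 39600 - 418 = 39182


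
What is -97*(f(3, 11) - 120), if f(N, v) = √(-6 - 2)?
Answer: 11640 - 194*I*√2 ≈ 11640.0 - 274.36*I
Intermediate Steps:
f(N, v) = 2*I*√2 (f(N, v) = √(-8) = 2*I*√2)
-97*(f(3, 11) - 120) = -97*(2*I*√2 - 120) = -97*(-120 + 2*I*√2) = 11640 - 194*I*√2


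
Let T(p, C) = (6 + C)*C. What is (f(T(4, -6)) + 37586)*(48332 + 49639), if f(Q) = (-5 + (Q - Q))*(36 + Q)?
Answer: 3664703226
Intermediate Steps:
T(p, C) = C*(6 + C)
f(Q) = -180 - 5*Q (f(Q) = (-5 + 0)*(36 + Q) = -5*(36 + Q) = -180 - 5*Q)
(f(T(4, -6)) + 37586)*(48332 + 49639) = ((-180 - (-30)*(6 - 6)) + 37586)*(48332 + 49639) = ((-180 - (-30)*0) + 37586)*97971 = ((-180 - 5*0) + 37586)*97971 = ((-180 + 0) + 37586)*97971 = (-180 + 37586)*97971 = 37406*97971 = 3664703226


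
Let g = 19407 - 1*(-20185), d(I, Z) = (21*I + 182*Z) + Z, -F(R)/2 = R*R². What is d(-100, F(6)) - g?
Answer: -120748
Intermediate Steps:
F(R) = -2*R³ (F(R) = -2*R*R² = -2*R³)
d(I, Z) = 21*I + 183*Z
g = 39592 (g = 19407 + 20185 = 39592)
d(-100, F(6)) - g = (21*(-100) + 183*(-2*6³)) - 1*39592 = (-2100 + 183*(-2*216)) - 39592 = (-2100 + 183*(-432)) - 39592 = (-2100 - 79056) - 39592 = -81156 - 39592 = -120748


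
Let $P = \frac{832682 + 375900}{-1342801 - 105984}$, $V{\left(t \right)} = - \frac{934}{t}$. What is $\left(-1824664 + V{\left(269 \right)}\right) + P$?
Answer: $- \frac{711115507415308}{389723165} \approx -1.8247 \cdot 10^{6}$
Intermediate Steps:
$P = - \frac{1208582}{1448785}$ ($P = \frac{1208582}{-1448785} = 1208582 \left(- \frac{1}{1448785}\right) = - \frac{1208582}{1448785} \approx -0.8342$)
$\left(-1824664 + V{\left(269 \right)}\right) + P = \left(-1824664 - \frac{934}{269}\right) - \frac{1208582}{1448785} = - \frac{490835550}{269} - \frac{1208582}{1448785} = - \frac{711115507415308}{389723165}$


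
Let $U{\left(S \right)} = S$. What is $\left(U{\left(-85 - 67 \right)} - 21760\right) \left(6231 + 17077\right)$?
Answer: $-510724896$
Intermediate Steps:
$\left(U{\left(-85 - 67 \right)} - 21760\right) \left(6231 + 17077\right) = \left(\left(-85 - 67\right) - 21760\right) \left(6231 + 17077\right) = \left(-152 - 21760\right) 23308 = \left(-21912\right) 23308 = -510724896$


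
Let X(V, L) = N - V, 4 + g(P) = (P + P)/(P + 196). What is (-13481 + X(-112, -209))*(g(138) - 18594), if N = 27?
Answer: 41436622976/167 ≈ 2.4812e+8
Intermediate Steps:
g(P) = -4 + 2*P/(196 + P) (g(P) = -4 + (P + P)/(P + 196) = -4 + (2*P)/(196 + P) = -4 + 2*P/(196 + P))
X(V, L) = 27 - V
(-13481 + X(-112, -209))*(g(138) - 18594) = (-13481 + (27 - 1*(-112)))*(2*(-392 - 1*138)/(196 + 138) - 18594) = (-13481 + (27 + 112))*(2*(-392 - 138)/334 - 18594) = (-13481 + 139)*(2*(1/334)*(-530) - 18594) = -13342*(-530/167 - 18594) = -13342*(-3105728/167) = 41436622976/167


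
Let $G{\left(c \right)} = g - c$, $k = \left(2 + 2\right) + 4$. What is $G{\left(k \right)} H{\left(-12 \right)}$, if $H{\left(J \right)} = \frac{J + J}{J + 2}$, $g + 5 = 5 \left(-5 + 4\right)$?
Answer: $- \frac{216}{5} \approx -43.2$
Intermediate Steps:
$g = -10$ ($g = -5 + 5 \left(-5 + 4\right) = -5 + 5 \left(-1\right) = -5 - 5 = -10$)
$H{\left(J \right)} = \frac{2 J}{2 + J}$
$k = 8$ ($k = 4 + 4 = 8$)
$G{\left(c \right)} = -10 - c$
$G{\left(k \right)} H{\left(-12 \right)} = \left(-10 - 8\right) 2 \left(-12\right) \frac{1}{2 - 12} = \left(-10 - 8\right) 2 \left(-12\right) \frac{1}{-10} = - 18 \cdot 2 \left(-12\right) \left(- \frac{1}{10}\right) = \left(-18\right) \frac{12}{5} = - \frac{216}{5}$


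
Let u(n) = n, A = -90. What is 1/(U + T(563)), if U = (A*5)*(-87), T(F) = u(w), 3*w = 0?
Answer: 1/39150 ≈ 2.5543e-5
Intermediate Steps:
w = 0 (w = (1/3)*0 = 0)
T(F) = 0
U = 39150 (U = -90*5*(-87) = -450*(-87) = 39150)
1/(U + T(563)) = 1/(39150 + 0) = 1/39150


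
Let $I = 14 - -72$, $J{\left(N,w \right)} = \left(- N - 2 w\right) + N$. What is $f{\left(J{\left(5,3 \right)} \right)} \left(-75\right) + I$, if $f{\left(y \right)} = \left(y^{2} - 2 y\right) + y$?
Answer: $-3064$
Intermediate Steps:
$J{\left(N,w \right)} = - 2 w$
$f{\left(y \right)} = y^{2} - y$
$I = 86$ ($I = 14 + 72 = 86$)
$f{\left(J{\left(5,3 \right)} \right)} \left(-75\right) + I = \left(-2\right) 3 \left(-1 - 6\right) \left(-75\right) + 86 = - 6 \left(-1 - 6\right) \left(-75\right) + 86 = \left(-6\right) \left(-7\right) \left(-75\right) + 86 = 42 \left(-75\right) + 86 = -3150 + 86 = -3064$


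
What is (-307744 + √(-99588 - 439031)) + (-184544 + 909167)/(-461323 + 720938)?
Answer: -79894233937/259615 + I*√538619 ≈ -3.0774e+5 + 733.91*I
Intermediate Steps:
(-307744 + √(-99588 - 439031)) + (-184544 + 909167)/(-461323 + 720938) = (-307744 + √(-538619)) + 724623/259615 = (-307744 + I*√538619) + 724623*(1/259615) = (-307744 + I*√538619) + 724623/259615 = -79894233937/259615 + I*√538619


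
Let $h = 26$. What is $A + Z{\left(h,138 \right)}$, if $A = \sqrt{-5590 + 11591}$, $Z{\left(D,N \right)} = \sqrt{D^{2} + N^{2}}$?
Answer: $\sqrt{6001} + 2 \sqrt{4930} \approx 217.89$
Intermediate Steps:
$A = \sqrt{6001} \approx 77.466$
$A + Z{\left(h,138 \right)} = \sqrt{6001} + \sqrt{26^{2} + 138^{2}} = \sqrt{6001} + \sqrt{676 + 19044} = \sqrt{6001} + \sqrt{19720} = \sqrt{6001} + 2 \sqrt{4930}$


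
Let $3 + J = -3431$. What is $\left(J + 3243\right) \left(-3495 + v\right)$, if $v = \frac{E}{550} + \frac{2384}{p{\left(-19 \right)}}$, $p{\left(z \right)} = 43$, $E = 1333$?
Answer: $\frac{15526052121}{23650} \approx 6.5649 \cdot 10^{5}$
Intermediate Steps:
$J = -3434$ ($J = -3 - 3431 = -3434$)
$v = \frac{1368519}{23650}$ ($v = \frac{1333}{550} + \frac{2384}{43} = \frac{1368519}{23650} \approx 57.865$)
$\left(J + 3243\right) \left(-3495 + v\right) = \left(-3434 + 3243\right) \left(-3495 + \frac{1368519}{23650}\right) = \left(-191\right) \left(- \frac{81288231}{23650}\right) = \frac{15526052121}{23650}$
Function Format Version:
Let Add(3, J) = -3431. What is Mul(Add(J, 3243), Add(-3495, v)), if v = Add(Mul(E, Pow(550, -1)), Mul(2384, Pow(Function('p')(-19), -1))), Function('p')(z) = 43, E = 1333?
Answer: Rational(15526052121, 23650) ≈ 6.5649e+5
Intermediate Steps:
J = -3434 (J = Add(-3, -3431) = -3434)
v = Rational(1368519, 23650) (v = Add(Mul(1333, Pow(550, -1)), Mul(2384, Pow(43, -1))) = Add(Mul(1333, Rational(1, 550)), Mul(2384, Rational(1, 43))) = Add(Rational(1333, 550), Rational(2384, 43)) = Rational(1368519, 23650) ≈ 57.865)
Mul(Add(J, 3243), Add(-3495, v)) = Mul(Add(-3434, 3243), Add(-3495, Rational(1368519, 23650))) = Mul(-191, Rational(-81288231, 23650)) = Rational(15526052121, 23650)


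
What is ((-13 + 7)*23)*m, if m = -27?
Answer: 3726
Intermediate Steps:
((-13 + 7)*23)*m = ((-13 + 7)*23)*(-27) = -6*23*(-27) = -138*(-27) = 3726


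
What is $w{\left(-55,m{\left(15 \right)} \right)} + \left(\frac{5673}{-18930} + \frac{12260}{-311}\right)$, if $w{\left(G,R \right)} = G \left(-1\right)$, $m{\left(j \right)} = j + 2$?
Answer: $\frac{29983849}{1962410} \approx 15.279$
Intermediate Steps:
$m{\left(j \right)} = 2 + j$
$w{\left(G,R \right)} = - G$
$w{\left(-55,m{\left(15 \right)} \right)} + \left(\frac{5673}{-18930} + \frac{12260}{-311}\right) = \left(-1\right) \left(-55\right) + \left(\frac{5673}{-18930} + \frac{12260}{-311}\right) = 55 + \left(5673 \left(- \frac{1}{18930}\right) + 12260 \left(- \frac{1}{311}\right)\right) = 55 - \frac{77948701}{1962410} = \frac{29983849}{1962410}$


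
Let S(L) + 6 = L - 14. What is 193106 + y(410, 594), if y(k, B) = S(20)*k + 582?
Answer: 193688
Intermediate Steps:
S(L) = -20 + L (S(L) = -6 + (L - 14) = -6 + (-14 + L) = -20 + L)
y(k, B) = 582 (y(k, B) = (-20 + 20)*k + 582 = 0*k + 582 = 0 + 582 = 582)
193106 + y(410, 594) = 193106 + 582 = 193688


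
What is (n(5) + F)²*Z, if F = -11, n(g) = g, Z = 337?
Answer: 12132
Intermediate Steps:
(n(5) + F)²*Z = (5 - 11)²*337 = (-6)²*337 = 36*337 = 12132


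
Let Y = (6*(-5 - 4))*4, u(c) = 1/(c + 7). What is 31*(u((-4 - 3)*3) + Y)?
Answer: -93775/14 ≈ -6698.2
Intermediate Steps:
u(c) = 1/(7 + c)
Y = -216 (Y = (6*(-9))*4 = -54*4 = -216)
31*(u((-4 - 3)*3) + Y) = 31*(1/(7 + (-4 - 3)*3) - 216) = 31*(1/(7 - 7*3) - 216) = 31*(1/(7 - 21) - 216) = 31*(1/(-14) - 216) = 31*(-1/14 - 216) = 31*(-3025/14) = -93775/14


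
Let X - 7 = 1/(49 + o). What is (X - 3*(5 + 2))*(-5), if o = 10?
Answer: 4125/59 ≈ 69.915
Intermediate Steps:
X = 414/59 (X = 7 + 1/(49 + 10) = 7 + 1/59 = 414/59 ≈ 7.0170)
(X - 3*(5 + 2))*(-5) = (414/59 - 3*(5 + 2))*(-5) = (414/59 - 3*7)*(-5) = (414/59 - 21)*(-5) = -825/59*(-5) = 4125/59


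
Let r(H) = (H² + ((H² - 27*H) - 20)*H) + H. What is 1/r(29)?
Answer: 1/1972 ≈ 0.00050710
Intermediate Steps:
r(H) = H + H² + H*(-20 + H² - 27*H) (r(H) = (H² + (-20 + H² - 27*H)*H) + H = (H² + H*(-20 + H² - 27*H)) + H = H + H² + H*(-20 + H² - 27*H))
1/r(29) = 1/(29*(-19 + 29² - 26*29)) = 1/(29*(-19 + 841 - 754)) = 1/(29*68) = 1/1972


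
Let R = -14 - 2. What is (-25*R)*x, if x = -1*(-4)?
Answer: 1600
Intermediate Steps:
x = 4
R = -16
(-25*R)*x = -25*(-16)*4 = 400*4 = 1600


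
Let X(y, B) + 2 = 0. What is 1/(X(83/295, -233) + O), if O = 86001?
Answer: 1/85999 ≈ 1.1628e-5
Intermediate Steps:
X(y, B) = -2 (X(y, B) = -2 + 0 = -2)
1/(X(83/295, -233) + O) = 1/(-2 + 86001) = 1/85999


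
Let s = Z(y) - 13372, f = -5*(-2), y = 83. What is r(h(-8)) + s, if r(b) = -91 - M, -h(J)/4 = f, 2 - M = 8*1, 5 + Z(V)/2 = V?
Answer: -13301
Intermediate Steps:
Z(V) = -10 + 2*V
M = -6 (M = 2 - 8 = -6)
f = 10
h(J) = -40 (h(J) = -4*10 = -40)
r(b) = -85 (r(b) = -91 - 1*(-6) = -91 + 6 = -85)
s = -13216 (s = (-10 + 2*83) - 13372 = (-10 + 166) - 13372 = 156 - 13372 = -13216)
r(h(-8)) + s = -85 - 13216 = -13301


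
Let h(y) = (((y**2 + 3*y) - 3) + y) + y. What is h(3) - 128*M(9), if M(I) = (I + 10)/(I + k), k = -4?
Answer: -2327/5 ≈ -465.40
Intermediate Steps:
h(y) = -3 + y**2 + 5*y (h(y) = ((-3 + y**2 + 3*y) + y) + y = (-3 + y**2 + 4*y) + y = -3 + y**2 + 5*y)
M(I) = (10 + I)/(-4 + I) (M(I) = (I + 10)/(I - 4) = (10 + I)/(-4 + I))
h(3) - 128*M(9) = (-3 + 3**2 + 5*3) - 128*(10 + 9)/(-4 + 9) = (-3 + 9 + 15) - 128*19/5 = 21 - 128*19/5 = 21 - 2432/5 = -2327/5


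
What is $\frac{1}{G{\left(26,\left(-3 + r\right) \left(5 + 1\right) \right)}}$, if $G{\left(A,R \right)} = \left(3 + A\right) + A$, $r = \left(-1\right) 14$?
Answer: $\frac{1}{55} \approx 0.018182$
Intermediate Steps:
$r = -14$
$G{\left(A,R \right)} = 3 + 2 A$
$\frac{1}{G{\left(26,\left(-3 + r\right) \left(5 + 1\right) \right)}} = \frac{1}{3 + 2 \cdot 26} = \frac{1}{3 + 52} = \frac{1}{55}$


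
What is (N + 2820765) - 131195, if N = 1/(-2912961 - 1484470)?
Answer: 11827198494669/4397431 ≈ 2.6896e+6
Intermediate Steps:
N = -1/4397431 (N = 1/(-4397431) = -1/4397431 ≈ -2.2741e-7)
(N + 2820765) - 131195 = (-1/4397431 + 2820765) - 131195 = 12404119454714/4397431 - 131195 = 11827198494669/4397431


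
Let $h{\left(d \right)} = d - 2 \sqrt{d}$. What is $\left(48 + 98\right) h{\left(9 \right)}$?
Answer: $438$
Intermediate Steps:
$\left(48 + 98\right) h{\left(9 \right)} = \left(48 + 98\right) \left(9 - 2 \sqrt{9}\right) = 146 \left(9 - 6\right) = 146 \cdot 3 = 438$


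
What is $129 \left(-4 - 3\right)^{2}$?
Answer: $6321$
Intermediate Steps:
$129 \left(-4 - 3\right)^{2} = 129 \left(-7\right)^{2} = 129 \cdot 49 = 6321$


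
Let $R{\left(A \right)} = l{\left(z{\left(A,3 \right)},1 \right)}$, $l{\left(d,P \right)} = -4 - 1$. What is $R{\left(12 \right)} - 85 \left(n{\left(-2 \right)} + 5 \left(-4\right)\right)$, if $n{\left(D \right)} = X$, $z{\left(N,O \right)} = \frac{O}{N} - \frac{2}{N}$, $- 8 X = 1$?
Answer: $\frac{13645}{8} \approx 1705.6$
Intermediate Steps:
$X = - \frac{1}{8}$ ($X = \left(- \frac{1}{8}\right) 1 = - \frac{1}{8} \approx -0.125$)
$z{\left(N,O \right)} = - \frac{2}{N} + \frac{O}{N}$
$n{\left(D \right)} = - \frac{1}{8}$
$l{\left(d,P \right)} = -5$
$R{\left(A \right)} = -5$
$R{\left(12 \right)} - 85 \left(n{\left(-2 \right)} + 5 \left(-4\right)\right) = -5 - 85 \left(- \frac{1}{8} + 5 \left(-4\right)\right) = -5 - 85 \left(- \frac{1}{8} - 20\right) = -5 - - \frac{13685}{8} = -5 + \frac{13685}{8} = \frac{13645}{8}$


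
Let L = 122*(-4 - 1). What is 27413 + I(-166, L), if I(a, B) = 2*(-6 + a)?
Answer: 27069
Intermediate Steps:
L = -610 (L = 122*(-5) = -610)
I(a, B) = -12 + 2*a
27413 + I(-166, L) = 27413 + (-12 + 2*(-166)) = 27413 + (-12 - 332) = 27413 - 344 = 27069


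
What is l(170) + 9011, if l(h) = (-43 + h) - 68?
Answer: 9070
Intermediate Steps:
l(h) = -111 + h
l(170) + 9011 = (-111 + 170) + 9011 = 59 + 9011 = 9070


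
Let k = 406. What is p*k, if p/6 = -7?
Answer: -17052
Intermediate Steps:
p = -42 (p = 6*(-7) = -42)
p*k = -42*406 = -17052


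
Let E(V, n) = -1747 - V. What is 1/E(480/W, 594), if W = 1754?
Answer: -877/1532359 ≈ -0.00057232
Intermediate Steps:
1/E(480/W, 594) = 1/(-1747 - 480/1754) = 1/(-1747 - 1*240/877) = 1/(-1747 - 240/877) = 1/(-1532359/877) = -877/1532359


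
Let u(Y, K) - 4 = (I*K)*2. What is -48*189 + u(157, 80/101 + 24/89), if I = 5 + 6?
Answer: -81302284/8989 ≈ -9044.6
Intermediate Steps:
I = 11
u(Y, K) = 4 + 22*K (u(Y, K) = 4 + (11*K)*2 = 4 + 22*K)
-48*189 + u(157, 80/101 + 24/89) = -48*189 + (4 + 22*(80/101 + 24/89)) = -9072 + (4 + 22*(80*(1/101) + 24*(1/89))) = -9072 + (4 + 22*(80/101 + 24/89)) = -9072 + (4 + 22*(9544/8989)) = -9072 + (4 + 209968/8989) = -9072 + 245924/8989 = -81302284/8989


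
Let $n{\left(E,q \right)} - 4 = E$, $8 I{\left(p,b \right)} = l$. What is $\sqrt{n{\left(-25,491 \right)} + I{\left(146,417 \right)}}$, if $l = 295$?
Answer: $\frac{\sqrt{254}}{4} \approx 3.9843$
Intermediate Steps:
$I{\left(p,b \right)} = \frac{295}{8}$ ($I{\left(p,b \right)} = \frac{1}{8} \cdot 295 = \frac{295}{8}$)
$n{\left(E,q \right)} = 4 + E$
$\sqrt{n{\left(-25,491 \right)} + I{\left(146,417 \right)}} = \sqrt{\left(4 - 25\right) + \frac{295}{8}} = \sqrt{-21 + \frac{295}{8}} = \sqrt{\frac{127}{8}} = \frac{\sqrt{254}}{4}$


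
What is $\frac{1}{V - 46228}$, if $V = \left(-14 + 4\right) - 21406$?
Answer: $- \frac{1}{67644} \approx -1.4783 \cdot 10^{-5}$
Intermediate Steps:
$V = -21416$ ($V = -10 - 21406 = -21416$)
$\frac{1}{V - 46228} = \frac{1}{-21416 - 46228} = \frac{1}{-67644} = - \frac{1}{67644}$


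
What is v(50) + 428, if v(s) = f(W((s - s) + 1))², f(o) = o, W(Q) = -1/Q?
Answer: 429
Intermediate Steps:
v(s) = 1 (v(s) = (-1/((s - s) + 1))² = (-1/(0 + 1))² = (-1/1)² = (-1*1)² = (-1)² = 1)
v(50) + 428 = 1 + 428 = 429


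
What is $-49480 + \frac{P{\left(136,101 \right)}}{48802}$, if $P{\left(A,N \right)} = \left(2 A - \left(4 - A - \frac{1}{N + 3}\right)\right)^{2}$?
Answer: $- \frac{26115878107071}{527842432} \approx -49477.0$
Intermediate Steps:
$P{\left(A,N \right)} = \left(-4 + \frac{1}{3 + N} + 3 A\right)^{2}$ ($P{\left(A,N \right)} = \left(2 A - \left(4 - A - \frac{1}{3 + N}\right)\right)^{2} = \left(2 A + \left(-4 + A + \frac{1}{3 + N}\right)\right)^{2} = \left(-4 + \frac{1}{3 + N} + 3 A\right)^{2}$)
$-49480 + \frac{P{\left(136,101 \right)}}{48802} = -49480 + \frac{\frac{1}{\left(3 + 101\right)^{2}} \left(-11 - 404 + 9 \cdot 136 + 3 \cdot 136 \cdot 101\right)^{2}}{48802} = -49480 + \frac{\left(-11 - 404 + 1224 + 41208\right)^{2}}{10816} \cdot \frac{1}{48802} = -49480 + \frac{42017^{2}}{10816} \cdot \frac{1}{48802} = -49480 + \frac{1}{10816} \cdot 1765428289 \cdot \frac{1}{48802} = -49480 + \frac{1765428289}{10816} \cdot \frac{1}{48802} = -49480 + \frac{1765428289}{527842432} = - \frac{26115878107071}{527842432}$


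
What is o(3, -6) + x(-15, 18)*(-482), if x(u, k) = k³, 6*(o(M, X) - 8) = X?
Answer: -2811017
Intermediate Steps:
o(M, X) = 8 + X/6
o(3, -6) + x(-15, 18)*(-482) = (8 + (⅙)*(-6)) + 18³*(-482) = (8 - 1) + 5832*(-482) = 7 - 2811024 = -2811017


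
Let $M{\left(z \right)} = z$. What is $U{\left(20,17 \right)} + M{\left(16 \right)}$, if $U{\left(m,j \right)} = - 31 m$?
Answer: $-604$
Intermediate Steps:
$U{\left(20,17 \right)} + M{\left(16 \right)} = \left(-31\right) 20 + 16 = -620 + 16 = -604$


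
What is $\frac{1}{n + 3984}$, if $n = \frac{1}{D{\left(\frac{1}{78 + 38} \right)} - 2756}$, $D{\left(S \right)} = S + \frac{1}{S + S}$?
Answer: $\frac{312967}{1246860412} \approx 0.000251$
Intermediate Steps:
$D{\left(S \right)} = S + \frac{1}{2 S}$
$n = - \frac{116}{312967}$ ($n = \frac{1}{\left(\frac{1}{78 + 38} + \frac{1}{2 \frac{1}{78 + 38}}\right) - 2756} = \frac{1}{\left(\frac{1}{116} + \frac{1}{2 \cdot \frac{1}{116}}\right) - 2756} = \frac{1}{\left(\frac{1}{116} + \frac{\frac{1}{\frac{1}{116}}}{2}\right) - 2756} = \frac{1}{\left(\frac{1}{116} + \frac{1}{2} \cdot 116\right) - 2756} = \frac{1}{\left(\frac{1}{116} + 58\right) - 2756} = \frac{1}{\frac{6729}{116} - 2756} = \frac{1}{- \frac{312967}{116}} = - \frac{116}{312967} \approx -0.00037065$)
$\frac{1}{n + 3984} = \frac{1}{- \frac{116}{312967} + 3984} = \frac{1}{\frac{1246860412}{312967}} = \frac{312967}{1246860412}$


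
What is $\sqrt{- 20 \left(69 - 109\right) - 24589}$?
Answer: $i \sqrt{23789} \approx 154.24 i$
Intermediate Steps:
$\sqrt{- 20 \left(69 - 109\right) - 24589} = \sqrt{\left(-20\right) \left(-40\right) - 24589} = \sqrt{800 - 24589} = \sqrt{-23789} = i \sqrt{23789}$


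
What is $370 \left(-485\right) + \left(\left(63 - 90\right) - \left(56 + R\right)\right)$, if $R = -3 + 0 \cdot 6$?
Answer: $-179530$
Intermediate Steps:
$R = -3$ ($R = -3 + 0 = -3$)
$370 \left(-485\right) + \left(\left(63 - 90\right) - \left(56 + R\right)\right) = 370 \left(-485\right) + \left(\left(63 - 90\right) - 53\right) = -179450 + \left(-27 + \left(-56 + 3\right)\right) = -179450 - 80 = -179530$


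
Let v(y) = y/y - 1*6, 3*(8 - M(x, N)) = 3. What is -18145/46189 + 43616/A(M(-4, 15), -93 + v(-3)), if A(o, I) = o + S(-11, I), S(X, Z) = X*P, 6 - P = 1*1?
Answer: -6629771/7293 ≈ -909.06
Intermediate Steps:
M(x, N) = 7 (M(x, N) = 8 - 1/3*3 = 8 - 1 = 7)
P = 5 (P = 6 - 1 = 5)
v(y) = -5 (v(y) = 1 - 6 = -5)
S(X, Z) = 5*X (S(X, Z) = X*5 = 5*X)
A(o, I) = -55 + o (A(o, I) = o + 5*(-11) = o - 55 = -55 + o)
-18145/46189 + 43616/A(M(-4, 15), -93 + v(-3)) = -18145/46189 + 43616/(-55 + 7) = -18145*1/46189 + 43616/(-48) = -955/2431 + 43616*(-1/48) = -955/2431 - 2726/3 = -6629771/7293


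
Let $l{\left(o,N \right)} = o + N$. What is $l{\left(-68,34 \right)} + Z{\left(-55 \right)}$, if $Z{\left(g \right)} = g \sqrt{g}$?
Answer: $-34 - 55 i \sqrt{55} \approx -34.0 - 407.89 i$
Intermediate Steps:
$Z{\left(g \right)} = g^{\frac{3}{2}}$
$l{\left(o,N \right)} = N + o$
$l{\left(-68,34 \right)} + Z{\left(-55 \right)} = \left(34 - 68\right) + \left(-55\right)^{\frac{3}{2}} = -34 - 55 i \sqrt{55}$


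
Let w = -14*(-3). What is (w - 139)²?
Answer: 9409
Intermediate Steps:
w = 42
(w - 139)² = (42 - 139)² = (-97)² = 9409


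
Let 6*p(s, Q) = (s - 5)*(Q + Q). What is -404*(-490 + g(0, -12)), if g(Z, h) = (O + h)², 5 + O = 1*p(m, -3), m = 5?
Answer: 81204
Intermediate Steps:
p(s, Q) = Q*(-5 + s)/3 (p(s, Q) = ((s - 5)*(Q + Q))/6 = ((-5 + s)*(2*Q))/6 = (2*Q*(-5 + s))/6 = Q*(-5 + s)/3)
O = -5 (O = -5 + 1*((⅓)*(-3)*(-5 + 5)) = -5 + 1*((⅓)*(-3)*0) = -5 + 1*0 = -5 + 0 = -5)
g(Z, h) = (-5 + h)²
-404*(-490 + g(0, -12)) = -404*(-490 + (-5 - 12)²) = -404*(-490 + (-17)²) = -404*(-490 + 289) = -404*(-201) = 81204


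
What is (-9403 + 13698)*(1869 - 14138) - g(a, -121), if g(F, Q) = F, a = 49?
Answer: -52695404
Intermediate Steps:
(-9403 + 13698)*(1869 - 14138) - g(a, -121) = (-9403 + 13698)*(1869 - 14138) - 1*49 = 4295*(-12269) - 49 = -52695355 - 49 = -52695404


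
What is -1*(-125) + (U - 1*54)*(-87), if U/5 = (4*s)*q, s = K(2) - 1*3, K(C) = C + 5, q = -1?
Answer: 11783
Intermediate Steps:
K(C) = 5 + C
s = 4 (s = (5 + 2) - 1*3 = 7 - 3 = 4)
U = -80 (U = 5*((4*4)*(-1)) = 5*(16*(-1)) = 5*(-16) = -80)
-1*(-125) + (U - 1*54)*(-87) = -1*(-125) + (-80 - 1*54)*(-87) = 125 + (-80 - 54)*(-87) = 125 - 134*(-87) = 125 + 11658 = 11783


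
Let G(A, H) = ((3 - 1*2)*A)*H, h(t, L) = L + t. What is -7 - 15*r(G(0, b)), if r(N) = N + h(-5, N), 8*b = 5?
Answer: 68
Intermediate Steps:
b = 5/8 (b = (1/8)*5 = 5/8 ≈ 0.62500)
G(A, H) = A*H (G(A, H) = ((3 - 2)*A)*H = (1*A)*H = A*H)
r(N) = -5 + 2*N (r(N) = N + (N - 5) = N + (-5 + N) = -5 + 2*N)
-7 - 15*r(G(0, b)) = -7 - 15*(-5 + 2*(0*(5/8))) = -7 - 15*(-5 + 2*0) = -7 - 15*(-5 + 0) = -7 - 15*(-5) = -7 + 75 = 68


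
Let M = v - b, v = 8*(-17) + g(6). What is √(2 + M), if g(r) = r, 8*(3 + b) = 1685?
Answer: I*√5370/4 ≈ 18.32*I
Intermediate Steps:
b = 1661/8 (b = -3 + (⅛)*1685 = -3 + 1685/8 = 1661/8 ≈ 207.63)
v = -130 (v = 8*(-17) + 6 = -136 + 6 = -130)
M = -2701/8 (M = -130 - 1*1661/8 = -130 - 1661/8 = -2701/8 ≈ -337.63)
√(2 + M) = √(2 - 2701/8) = √(-2685/8) = I*√5370/4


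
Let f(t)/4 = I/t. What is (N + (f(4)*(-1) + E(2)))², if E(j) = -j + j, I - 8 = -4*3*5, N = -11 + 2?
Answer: 1849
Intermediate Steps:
N = -9
I = -52 (I = 8 - 4*3*5 = 8 - 12*5 = 8 - 60 = -52)
E(j) = 0
f(t) = -208/t (f(t) = 4*(-52/t) = -208/t)
(N + (f(4)*(-1) + E(2)))² = (-9 + (-208/4*(-1) + 0))² = (-9 + (-208*¼*(-1) + 0))² = (-9 + (-52*(-1) + 0))² = (-9 + (52 + 0))² = (-9 + 52)² = 43² = 1849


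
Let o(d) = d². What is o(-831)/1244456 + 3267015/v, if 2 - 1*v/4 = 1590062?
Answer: 2720643965/65958656912 ≈ 0.041248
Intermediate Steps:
v = -6360240 (v = 8 - 4*1590062 = 8 - 6360248 = -6360240)
o(-831)/1244456 + 3267015/v = (-831)²/1244456 + 3267015/(-6360240) = 690561*(1/1244456) + 3267015*(-1/6360240) = 690561/1244456 - 217801/424016 = 2720643965/65958656912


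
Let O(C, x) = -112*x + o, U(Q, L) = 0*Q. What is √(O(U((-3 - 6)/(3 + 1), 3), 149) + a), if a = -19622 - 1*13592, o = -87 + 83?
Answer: I*√49906 ≈ 223.4*I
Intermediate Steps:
o = -4
U(Q, L) = 0
O(C, x) = -4 - 112*x (O(C, x) = -112*x - 4 = -4 - 112*x)
a = -33214 (a = -19622 - 13592 = -33214)
√(O(U((-3 - 6)/(3 + 1), 3), 149) + a) = √((-4 - 112*149) - 33214) = √((-4 - 16688) - 33214) = √(-16692 - 33214) = √(-49906) = I*√49906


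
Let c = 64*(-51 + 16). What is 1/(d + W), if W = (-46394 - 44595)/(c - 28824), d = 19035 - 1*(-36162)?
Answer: 31064/1714730597 ≈ 1.8116e-5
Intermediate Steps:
c = -2240 (c = 64*(-35) = -2240)
d = 55197 (d = 19035 + 36162 = 55197)
W = 90989/31064 (W = (-46394 - 44595)/(-2240 - 28824) = -90989/(-31064) = -90989*(-1/31064) = 90989/31064 ≈ 2.9291)
1/(d + W) = 1/(55197 + 90989/31064) = 1/(1714730597/31064) = 31064/1714730597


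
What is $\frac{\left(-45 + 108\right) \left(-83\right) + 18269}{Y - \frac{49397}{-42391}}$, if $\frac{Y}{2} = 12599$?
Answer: $\frac{110555728}{213643563} \approx 0.51748$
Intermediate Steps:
$Y = 25198$ ($Y = 2 \cdot 12599 = 25198$)
$\frac{\left(-45 + 108\right) \left(-83\right) + 18269}{Y - \frac{49397}{-42391}} = \frac{\left(-45 + 108\right) \left(-83\right) + 18269}{25198 - \frac{49397}{-42391}} = \frac{63 \left(-83\right) + 18269}{25198 - - \frac{49397}{42391}} = \frac{-5229 + 18269}{25198 + \frac{49397}{42391}} = \frac{13040}{\frac{1068217815}{42391}} = 13040 \cdot \frac{42391}{1068217815} = \frac{110555728}{213643563}$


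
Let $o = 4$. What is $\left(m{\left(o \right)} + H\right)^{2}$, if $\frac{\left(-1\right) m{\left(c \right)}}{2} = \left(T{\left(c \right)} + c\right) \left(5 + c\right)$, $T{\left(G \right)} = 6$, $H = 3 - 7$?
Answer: $33856$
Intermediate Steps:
$H = -4$
$m{\left(c \right)} = - 2 \left(5 + c\right) \left(6 + c\right)$ ($m{\left(c \right)} = - 2 \left(6 + c\right) \left(5 + c\right) = - 2 \left(5 + c\right) \left(6 + c\right)$)
$\left(m{\left(o \right)} + H\right)^{2} = \left(\left(-60 - 88 - 2 \cdot 4^{2}\right) - 4\right)^{2} = \left(\left(-60 - 88 - 32\right) - 4\right)^{2} = \left(-180 - 4\right)^{2} = \left(-184\right)^{2} = 33856$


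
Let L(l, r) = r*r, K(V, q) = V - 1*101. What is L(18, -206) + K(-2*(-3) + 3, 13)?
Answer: 42344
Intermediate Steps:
K(V, q) = -101 + V (K(V, q) = V - 101 = -101 + V)
L(l, r) = r²
L(18, -206) + K(-2*(-3) + 3, 13) = (-206)² + (-101 + (-2*(-3) + 3)) = 42436 + (-101 + (6 + 3)) = 42436 + (-101 + 9) = 42436 - 92 = 42344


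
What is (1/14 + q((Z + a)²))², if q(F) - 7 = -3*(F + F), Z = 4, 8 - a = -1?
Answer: 198725409/196 ≈ 1.0139e+6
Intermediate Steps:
a = 9 (a = 8 - 1*(-1) = 8 + 1 = 9)
q(F) = 7 - 6*F (q(F) = 7 - 3*(F + F) = 7 - 6*F)
(1/14 + q((Z + a)²))² = (1/14 + (7 - 6*(4 + 9)²))² = (1*(1/14) + (7 - 6*13²))² = (1/14 + (7 - 6*169))² = (1/14 + (7 - 1014))² = (1/14 - 1007)² = (-14097/14)² = 198725409/196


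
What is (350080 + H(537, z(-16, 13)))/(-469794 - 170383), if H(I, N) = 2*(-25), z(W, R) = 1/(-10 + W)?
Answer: -350030/640177 ≈ -0.54677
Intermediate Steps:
H(I, N) = -50
(350080 + H(537, z(-16, 13)))/(-469794 - 170383) = (350080 - 50)/(-469794 - 170383) = 350030/(-640177) = 350030*(-1/640177) = -350030/640177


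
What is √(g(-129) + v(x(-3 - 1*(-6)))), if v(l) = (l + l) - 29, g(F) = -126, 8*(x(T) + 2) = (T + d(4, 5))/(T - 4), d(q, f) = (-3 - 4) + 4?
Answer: I*√159 ≈ 12.61*I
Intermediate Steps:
d(q, f) = -3 (d(q, f) = -7 + 4 = -3)
x(T) = -2 + (-3 + T)/(8*(-4 + T)) (x(T) = -2 + ((T - 3)/(T - 4))/8 = -2 + ((-3 + T)/(-4 + T))/8 = -2 + (-3 + T)/(8*(-4 + T)))
v(l) = -29 + 2*l (v(l) = 2*l - 29 = -29 + 2*l)
√(g(-129) + v(x(-3 - 1*(-6)))) = √(-126 + (-29 + 2*((61 - 15*(-3 - 1*(-6)))/(8*(-4 + (-3 - 1*(-6))))))) = √(-126 + (-29 + 2*((61 - 15*(-3 + 6))/(8*(-4 + (-3 + 6)))))) = √(-126 + (-29 + 2*((61 - 15*3)/(8*(-4 + 3))))) = √(-126 + (-29 + 2*((⅛)*(61 - 45)/(-1)))) = √(-126 + (-29 + 2*((⅛)*(-1)*16))) = √(-126 + (-29 + 2*(-2))) = √(-126 + (-29 - 4)) = √(-126 - 33) = √(-159) = I*√159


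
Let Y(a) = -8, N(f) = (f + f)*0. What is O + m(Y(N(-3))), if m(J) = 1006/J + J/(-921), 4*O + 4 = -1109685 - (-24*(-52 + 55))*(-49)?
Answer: -256434022/921 ≈ -2.7843e+5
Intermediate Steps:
N(f) = 0 (N(f) = (2*f)*0 = 0)
O = -1113217/4 (O = -1 + (-1109685 - (-24*(-52 + 55))*(-49))/4 = -1 + (-1109685 - (-24*3)*(-49))/4 = -1 + (-1109685 - (-72)*(-49))/4 = -1 + (-1109685 - 1*3528)/4 = -1 + (-1109685 - 3528)/4 = -1 + (¼)*(-1113213) = -1 - 1113213/4 = -1113217/4 ≈ -2.7830e+5)
m(J) = 1006/J - J/921 (m(J) = 1006/J + J*(-1/921) = 1006/J - J/921)
O + m(Y(N(-3))) = -1113217/4 + (1006/(-8) - 1/921*(-8)) = -1113217/4 + (1006*(-⅛) + 8/921) = -1113217/4 + (-503/4 + 8/921) = -1113217/4 - 463231/3684 = -256434022/921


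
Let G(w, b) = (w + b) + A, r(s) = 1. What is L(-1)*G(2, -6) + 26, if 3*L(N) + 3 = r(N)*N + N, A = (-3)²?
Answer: 53/3 ≈ 17.667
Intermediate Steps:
A = 9
L(N) = -1 + 2*N/3 (L(N) = -1 + (1*N + N)/3 = -1 + (N + N)/3 = -1 + (2*N)/3 = -1 + 2*N/3)
G(w, b) = 9 + b + w (G(w, b) = (w + b) + 9 = (b + w) + 9 = 9 + b + w)
L(-1)*G(2, -6) + 26 = (-1 + (⅔)*(-1))*(9 - 6 + 2) + 26 = (-1 - ⅔)*5 + 26 = -5/3*5 + 26 = -25/3 + 26 = 53/3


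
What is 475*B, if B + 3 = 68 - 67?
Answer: -950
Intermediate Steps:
B = -2 (B = -3 + (68 - 67) = -3 + 1 = -2)
475*B = 475*(-2) = -950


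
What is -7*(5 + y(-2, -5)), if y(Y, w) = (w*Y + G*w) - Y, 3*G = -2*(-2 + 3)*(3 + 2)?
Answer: -707/3 ≈ -235.67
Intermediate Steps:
G = -10/3 (G = (-2*(-2 + 3)*(3 + 2))/3 = (-2*5)/3 = (⅓)*(-10) = -10/3 ≈ -3.3333)
y(Y, w) = -Y - 10*w/3 + Y*w (y(Y, w) = (w*Y - 10*w/3) - Y = (Y*w - 10*w/3) - Y = (-10*w/3 + Y*w) - Y = -Y - 10*w/3 + Y*w)
-7*(5 + y(-2, -5)) = -7*(5 + (-1*(-2) - 10/3*(-5) - 2*(-5))) = -7*(5 + (2 + 50/3 + 10)) = -7*(5 + 86/3) = -7*101/3 = -707/3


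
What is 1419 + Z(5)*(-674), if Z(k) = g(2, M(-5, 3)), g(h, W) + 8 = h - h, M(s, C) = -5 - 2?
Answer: 6811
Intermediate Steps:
M(s, C) = -7
g(h, W) = -8 (g(h, W) = -8 + (h - h) = -8 + 0 = -8)
Z(k) = -8
1419 + Z(5)*(-674) = 1419 - 8*(-674) = 1419 + 5392 = 6811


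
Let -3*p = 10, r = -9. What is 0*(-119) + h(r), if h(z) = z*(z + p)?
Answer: 111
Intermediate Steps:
p = -10/3 (p = -⅓*10 = -10/3 ≈ -3.3333)
h(z) = z*(-10/3 + z) (h(z) = z*(z - 10/3) = z*(-10/3 + z))
0*(-119) + h(r) = 0*(-119) + (⅓)*(-9)*(-10 + 3*(-9)) = 0 + (⅓)*(-9)*(-10 - 27) = 0 + (⅓)*(-9)*(-37) = 0 + 111 = 111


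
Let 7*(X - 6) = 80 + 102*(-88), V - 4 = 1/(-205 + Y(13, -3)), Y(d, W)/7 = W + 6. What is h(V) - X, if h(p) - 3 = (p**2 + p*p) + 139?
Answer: 170488519/118496 ≈ 1438.8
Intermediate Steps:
Y(d, W) = 42 + 7*W (Y(d, W) = 7*(W + 6) = 7*(6 + W) = 42 + 7*W)
V = 735/184 (V = 4 + 1/(-205 + (42 + 7*(-3))) = 4 + 1/(-205 + (42 - 21)) = 4 + 1/(-205 + 21) = 4 + 1/(-184) = 4 - 1/184 = 735/184 ≈ 3.9946)
h(p) = 142 + 2*p**2 (h(p) = 3 + ((p**2 + p*p) + 139) = 3 + ((p**2 + p**2) + 139) = 3 + (2*p**2 + 139) = 3 + (139 + 2*p**2) = 142 + 2*p**2)
X = -8854/7 (X = 6 + (80 + 102*(-88))/7 = 6 + (80 - 8976)/7 = 6 + (1/7)*(-8896) = 6 - 8896/7 = -8854/7 ≈ -1264.9)
h(V) - X = (142 + 2*(735/184)**2) - 1*(-8854/7) = (142 + 2*(540225/33856)) + 8854/7 = (142 + 540225/16928) + 8854/7 = 2944001/16928 + 8854/7 = 170488519/118496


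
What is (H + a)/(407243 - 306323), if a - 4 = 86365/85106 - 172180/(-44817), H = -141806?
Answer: -540842040583519/384928620153840 ≈ -1.4050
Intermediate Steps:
a = 33780953693/3814195602 (a = 4 + (86365/85106 - 172180/(-44817)) = 4 + (86365*(1/85106) - 172180*(-1/44817)) = 4 + (86365/85106 + 172180/44817) = 4 + 18524171285/3814195602 = 33780953693/3814195602 ≈ 8.8566)
(H + a)/(407243 - 306323) = (-141806 + 33780953693/3814195602)/(407243 - 306323) = -540842040583519/3814195602/100920 = -540842040583519/3814195602*1/100920 = -540842040583519/384928620153840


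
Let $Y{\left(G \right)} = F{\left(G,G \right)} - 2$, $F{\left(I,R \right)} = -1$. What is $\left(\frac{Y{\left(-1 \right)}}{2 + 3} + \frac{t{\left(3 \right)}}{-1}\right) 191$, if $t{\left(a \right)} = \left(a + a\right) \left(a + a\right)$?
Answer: $- \frac{34953}{5} \approx -6990.6$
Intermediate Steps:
$t{\left(a \right)} = 4 a^{2}$ ($t{\left(a \right)} = 2 a 2 a = 4 a^{2}$)
$Y{\left(G \right)} = -3$ ($Y{\left(G \right)} = -1 - 2 = -3$)
$\left(\frac{Y{\left(-1 \right)}}{2 + 3} + \frac{t{\left(3 \right)}}{-1}\right) 191 = \left(- \frac{3}{2 + 3} + \frac{4 \cdot 3^{2}}{-1}\right) 191 = \left(- \frac{3}{5} + 4 \cdot 9 \left(-1\right)\right) 191 = \left(\left(-3\right) \frac{1}{5} + 36 \left(-1\right)\right) 191 = \left(- \frac{3}{5} - 36\right) 191 = \left(- \frac{183}{5}\right) 191 = - \frac{34953}{5}$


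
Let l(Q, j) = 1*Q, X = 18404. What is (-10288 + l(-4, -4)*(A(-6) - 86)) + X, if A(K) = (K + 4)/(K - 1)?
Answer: 59212/7 ≈ 8458.9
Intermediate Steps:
A(K) = (4 + K)/(-1 + K)
l(Q, j) = Q
(-10288 + l(-4, -4)*(A(-6) - 86)) + X = (-10288 - 4*((4 - 6)/(-1 - 6) - 86)) + 18404 = (-10288 - 4*(-2/(-7) - 86)) + 18404 = (-10288 - 4*(-⅐*(-2) - 86)) + 18404 = (-10288 - 4*(2/7 - 86)) + 18404 = (-10288 - 4*(-600/7)) + 18404 = (-10288 + 2400/7) + 18404 = -69616/7 + 18404 = 59212/7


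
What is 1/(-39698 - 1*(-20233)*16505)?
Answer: -1/321269825 ≈ -3.1126e-9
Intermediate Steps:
1/(-39698 - 1*(-20233)*16505) = (1/16505)/(-39698 + 20233) = (1/16505)/(-19465) = -1/19465*1/16505 = -1/321269825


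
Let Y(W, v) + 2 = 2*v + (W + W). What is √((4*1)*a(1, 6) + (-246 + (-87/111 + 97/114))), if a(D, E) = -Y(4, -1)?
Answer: I*√4660185594/4218 ≈ 16.184*I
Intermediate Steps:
Y(W, v) = -2 + 2*W + 2*v (Y(W, v) = -2 + (2*v + (W + W)) = -2 + (2*v + 2*W) = -2 + (2*W + 2*v) = -2 + 2*W + 2*v)
a(D, E) = -4 (a(D, E) = -(-2 + 2*4 + 2*(-1)) = -(-2 + 8 - 2) = -1*4 = -4)
√((4*1)*a(1, 6) + (-246 + (-87/111 + 97/114))) = √((4*1)*(-4) + (-246 + (-87/111 + 97/114))) = √(4*(-4) + (-246 + (-87*1/111 + 97*(1/114)))) = √(-16 + (-246 + (-29/37 + 97/114))) = √(-16 + (-246 + 283/4218)) = √(-16 - 1037345/4218) = √(-1104833/4218) = I*√4660185594/4218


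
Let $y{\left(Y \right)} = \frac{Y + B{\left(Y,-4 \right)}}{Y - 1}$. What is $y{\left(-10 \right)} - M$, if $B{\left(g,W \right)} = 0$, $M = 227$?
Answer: $- \frac{2487}{11} \approx -226.09$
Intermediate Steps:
$y{\left(Y \right)} = \frac{Y}{-1 + Y}$ ($y{\left(Y \right)} = \frac{Y + 0}{Y - 1} = \frac{Y}{-1 + Y}$)
$y{\left(-10 \right)} - M = - \frac{10}{-1 - 10} - 227 = - \frac{10}{-11} - 227 = \left(-10\right) \left(- \frac{1}{11}\right) - 227 = \frac{10}{11} - 227 = - \frac{2487}{11}$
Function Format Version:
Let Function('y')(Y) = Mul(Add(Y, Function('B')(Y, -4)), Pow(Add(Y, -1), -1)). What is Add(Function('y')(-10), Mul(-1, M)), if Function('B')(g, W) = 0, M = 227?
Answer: Rational(-2487, 11) ≈ -226.09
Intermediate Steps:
Function('y')(Y) = Mul(Y, Pow(Add(-1, Y), -1)) (Function('y')(Y) = Mul(Add(Y, 0), Pow(Add(Y, -1), -1)) = Mul(Y, Pow(Add(-1, Y), -1)))
Add(Function('y')(-10), Mul(-1, M)) = Add(Mul(-10, Pow(Add(-1, -10), -1)), Mul(-1, 227)) = Add(Mul(-10, Pow(-11, -1)), -227) = Add(Mul(-10, Rational(-1, 11)), -227) = Add(Rational(10, 11), -227) = Rational(-2487, 11)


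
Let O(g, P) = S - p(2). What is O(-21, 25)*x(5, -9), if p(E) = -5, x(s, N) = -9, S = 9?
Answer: -126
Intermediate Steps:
O(g, P) = 14 (O(g, P) = 9 - 1*(-5) = 9 + 5 = 14)
O(-21, 25)*x(5, -9) = 14*(-9) = -126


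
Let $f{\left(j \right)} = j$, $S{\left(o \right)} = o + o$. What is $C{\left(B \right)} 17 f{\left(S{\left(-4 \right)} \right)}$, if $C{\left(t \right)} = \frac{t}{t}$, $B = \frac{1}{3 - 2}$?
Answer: $-136$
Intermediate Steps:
$S{\left(o \right)} = 2 o$
$B = 1$ ($B = 1^{-1} = 1$)
$C{\left(t \right)} = 1$
$C{\left(B \right)} 17 f{\left(S{\left(-4 \right)} \right)} = 1 \cdot 17 \cdot 2 \left(-4\right) = 17 \left(-8\right) = -136$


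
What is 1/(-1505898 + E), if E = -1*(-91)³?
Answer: -1/752327 ≈ -1.3292e-6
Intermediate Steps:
E = 753571 (E = -1*(-753571) = 753571)
1/(-1505898 + E) = 1/(-1505898 + 753571) = 1/(-752327) = -1/752327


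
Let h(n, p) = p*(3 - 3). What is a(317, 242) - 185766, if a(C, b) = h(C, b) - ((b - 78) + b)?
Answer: -186172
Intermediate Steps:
h(n, p) = 0 (h(n, p) = p*0 = 0)
a(C, b) = 78 - 2*b (a(C, b) = 0 - ((b - 78) + b) = 0 - ((-78 + b) + b) = 0 - (-78 + 2*b) = 0 + (78 - 2*b) = 78 - 2*b)
a(317, 242) - 185766 = (78 - 2*242) - 185766 = (78 - 484) - 185766 = -406 - 185766 = -186172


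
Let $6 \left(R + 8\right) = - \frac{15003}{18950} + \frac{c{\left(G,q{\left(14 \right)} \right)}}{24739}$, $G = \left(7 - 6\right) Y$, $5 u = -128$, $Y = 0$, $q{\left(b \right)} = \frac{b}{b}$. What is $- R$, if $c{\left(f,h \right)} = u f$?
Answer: $\frac{308201}{37900} \approx 8.132$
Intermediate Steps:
$q{\left(b \right)} = 1$
$u = - \frac{128}{5}$ ($u = \frac{1}{5} \left(-128\right) = - \frac{128}{5} \approx -25.6$)
$G = 0$ ($G = \left(7 - 6\right) 0 = 1 \cdot 0 = 0$)
$c{\left(f,h \right)} = - \frac{128 f}{5}$
$R = - \frac{308201}{37900}$ ($R = -8 + \frac{- \frac{15003}{18950} + \frac{\left(- \frac{128}{5}\right) 0}{24739}}{6} = -8 + \frac{\left(-15003\right) \frac{1}{18950} + 0 \cdot \frac{1}{24739}}{6} = -8 + \frac{- \frac{15003}{18950} + 0}{6} = -8 + \frac{1}{6} \left(- \frac{15003}{18950}\right) = -8 - \frac{5001}{37900} = - \frac{308201}{37900} \approx -8.132$)
$- R = \left(-1\right) \left(- \frac{308201}{37900}\right) = \frac{308201}{37900}$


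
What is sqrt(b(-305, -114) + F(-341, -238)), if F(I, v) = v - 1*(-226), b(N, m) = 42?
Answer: sqrt(30) ≈ 5.4772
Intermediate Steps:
F(I, v) = 226 + v (F(I, v) = v + 226 = 226 + v)
sqrt(b(-305, -114) + F(-341, -238)) = sqrt(42 + (226 - 238)) = sqrt(42 - 12) = sqrt(30)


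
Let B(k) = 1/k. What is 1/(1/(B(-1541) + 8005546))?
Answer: 12336546385/1541 ≈ 8.0055e+6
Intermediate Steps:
1/(1/(B(-1541) + 8005546)) = 1/(1/(1/(-1541) + 8005546)) = 1/(1/(-1/1541 + 8005546)) = 1/(1/(12336546385/1541)) = 1/(1541/12336546385) = 12336546385/1541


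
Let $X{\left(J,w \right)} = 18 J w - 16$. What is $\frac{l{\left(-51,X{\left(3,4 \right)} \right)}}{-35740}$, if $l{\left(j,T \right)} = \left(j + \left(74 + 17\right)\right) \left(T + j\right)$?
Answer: $- \frac{298}{1787} \approx -0.16676$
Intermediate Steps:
$X{\left(J,w \right)} = -16 + 18 J w$ ($X{\left(J,w \right)} = 18 J w - 16 = -16 + 18 J w$)
$l{\left(j,T \right)} = \left(91 + j\right) \left(T + j\right)$ ($l{\left(j,T \right)} = \left(j + 91\right) \left(T + j\right) = \left(91 + j\right) \left(T + j\right)$)
$\frac{l{\left(-51,X{\left(3,4 \right)} \right)}}{-35740} = \frac{\left(-51\right)^{2} + 91 \left(-16 + 18 \cdot 3 \cdot 4\right) + 91 \left(-51\right) + \left(-16 + 18 \cdot 3 \cdot 4\right) \left(-51\right)}{-35740} = \left(2601 + 91 \left(-16 + 216\right) - 4641 + \left(-16 + 216\right) \left(-51\right)\right) \left(- \frac{1}{35740}\right) = \left(2601 + 91 \cdot 200 - 4641 + 200 \left(-51\right)\right) \left(- \frac{1}{35740}\right) = \left(2601 + 18200 - 4641 - 10200\right) \left(- \frac{1}{35740}\right) = 5960 \left(- \frac{1}{35740}\right) = - \frac{298}{1787}$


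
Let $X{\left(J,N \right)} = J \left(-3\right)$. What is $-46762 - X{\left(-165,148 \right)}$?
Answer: $-47257$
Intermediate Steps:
$X{\left(J,N \right)} = - 3 J$
$-46762 - X{\left(-165,148 \right)} = -46762 - \left(-3\right) \left(-165\right) = -46762 - 495 = -47257$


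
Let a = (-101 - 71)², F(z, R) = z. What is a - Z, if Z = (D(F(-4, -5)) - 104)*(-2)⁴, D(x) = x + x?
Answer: 31376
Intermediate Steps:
D(x) = 2*x
Z = -1792 (Z = (2*(-4) - 104)*(-2)⁴ = (-8 - 104)*16 = -112*16 = -1792)
a = 29584 (a = (-172)² = 29584)
a - Z = 29584 - 1*(-1792) = 29584 + 1792 = 31376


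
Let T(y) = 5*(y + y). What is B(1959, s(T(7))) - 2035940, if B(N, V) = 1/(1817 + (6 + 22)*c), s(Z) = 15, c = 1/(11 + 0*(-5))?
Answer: -40749339089/20015 ≈ -2.0359e+6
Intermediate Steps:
c = 1/11 (c = 1/(11 + 0) = 1/11 ≈ 0.090909)
T(y) = 10*y (T(y) = 5*(2*y) = 10*y)
B(N, V) = 11/20015 (B(N, V) = 1/(1817 + (6 + 22)*(1/11)) = 1/(1817 + 28*(1/11)) = 1/(1817 + 28/11) = 1/(20015/11) = 11/20015)
B(1959, s(T(7))) - 2035940 = 11/20015 - 2035940 = -40749339089/20015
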